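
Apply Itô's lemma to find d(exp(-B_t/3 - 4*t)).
d(exp(-B_t/3 - 4*t)) = (-71*exp(-B_t/3 - 4*t)/18) dt + (-exp(-B_t/3 - 4*t)/3) dB_t

Itô's formula for f(t, x): d f(t, B_t) = (f_t + (1/2) f_xx) dt + f_x dB_t. Compute partials of f(t, x) = exp(-4*t - x/3):
  f_t(t,x)  = -4*exp(-4*t - x/3)
  f_x(t,x)  = -exp(-4*t - x/3)/3
  f_xx(t,x) = exp(-4*t - x/3)/9
Assemble drift = f_t + (1/2) f_xx = -71*exp(-4*t - x/3)/18 and diffusion = f_x = -exp(-4*t - x/3)/3. Substituting x = B_t:
  d(exp(-B_t/3 - 4*t)) = (-71*exp(-B_t/3 - 4*t)/18) dt + (-exp(-B_t/3 - 4*t)/3) dB_t.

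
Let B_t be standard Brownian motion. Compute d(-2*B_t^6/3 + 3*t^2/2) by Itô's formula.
d(-2*B_t^6/3 + 3*t^2/2) = (-10*B_t^4 + 3*t) dt + (-4*B_t^5) dB_t

Itô's formula for f(t, x): d f(t, B_t) = (f_t + (1/2) f_xx) dt + f_x dB_t. Compute partials of f(t, x) = 3*t^2/2 - 2*x^6/3:
  f_t(t,x)  = 3*t
  f_x(t,x)  = -4*x^5
  f_xx(t,x) = -20*x^4
Assemble drift = f_t + (1/2) f_xx = 3*t - 10*x^4 and diffusion = f_x = -4*x^5. Substituting x = B_t:
  d(-2*B_t^6/3 + 3*t^2/2) = (-10*B_t^4 + 3*t) dt + (-4*B_t^5) dB_t.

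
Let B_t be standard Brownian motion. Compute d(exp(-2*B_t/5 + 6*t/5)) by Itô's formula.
d(exp(-2*B_t/5 + 6*t/5)) = (32*exp(-2*B_t/5 + 6*t/5)/25) dt + (-2*exp(-2*B_t/5 + 6*t/5)/5) dB_t

Itô's formula for f(t, x): d f(t, B_t) = (f_t + (1/2) f_xx) dt + f_x dB_t. Compute partials of f(t, x) = exp(6*t/5 - 2*x/5):
  f_t(t,x)  = 6*exp(6*t/5 - 2*x/5)/5
  f_x(t,x)  = -2*exp(6*t/5 - 2*x/5)/5
  f_xx(t,x) = 4*exp(6*t/5 - 2*x/5)/25
Assemble drift = f_t + (1/2) f_xx = 32*exp(6*t/5 - 2*x/5)/25 and diffusion = f_x = -2*exp(6*t/5 - 2*x/5)/5. Substituting x = B_t:
  d(exp(-2*B_t/5 + 6*t/5)) = (32*exp(-2*B_t/5 + 6*t/5)/25) dt + (-2*exp(-2*B_t/5 + 6*t/5)/5) dB_t.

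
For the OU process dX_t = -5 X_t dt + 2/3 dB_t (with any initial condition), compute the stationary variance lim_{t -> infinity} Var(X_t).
lim Var(X_t) = 2/45

The OU SDE dX = -theta X dt + sigma dB admits the integrating factor exp(theta t): d(exp(theta t) X_t) = sigma exp(theta t) dB_t. Integrating from 0 to t gives X_t = x_0 * exp(-theta t) + sigma * int_0^t exp(-theta (t-s)) dB_s for any initial x_0. The Itô integral has variance (by the Itô isometry) sigma^2 * int_0^t exp(-2 theta (t - s)) ds = sigma^2 * (1 - exp(-2 theta t)) / (2 theta), independent of x_0.
With theta = 5, sigma = 2/3:
  Var(X_t) = (2/3)^2 * (1 - exp(-2*5 t)) / (2 * 5) = 2/45 - 2*exp(-10*t)/45.
As t -> infinity, exp(-2*5 t) -> 0, so the stationary variance is sigma^2 / (2 theta) = 2/45.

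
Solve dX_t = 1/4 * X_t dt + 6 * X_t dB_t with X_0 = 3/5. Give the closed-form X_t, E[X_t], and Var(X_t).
X_t = 3/5 * exp((-71/4) t + (6) B_t); E[X_t] = 3*exp(t/4)/5; Var(X_t) = 9*(exp(36*t) - 1)*exp(t/2)/25

For GBM dX = mu X dt + sigma X dB with X_0 = x_0, apply Itô to Y = log X: dY = (mu - sigma^2/2) dt + sigma dB, so Y_t = log(x_0) + (mu - sigma^2/2) t + sigma B_t and hence X_t = x_0 * exp((mu - sigma^2/2) t + sigma B_t).
With mu = 1/4, sigma = 6, x_0 = 3/5, this gives:
  X_t = 3/5 * exp((-71/4) * t + (6) * B_t).
Since sigma*B_t ~ Normal(0, sigma^2 t), E[exp(sigma*B_t)] = exp(sigma^2 t / 2); so E[X_t] = x_0 * exp((mu - sigma^2/2) t) * exp(sigma^2 t / 2) = x_0 * exp(mu t) = 3*exp(t/4)/5.
Var(X_t) = E[X_t^2] - (E[X_t])^2 = x_0^2 * exp(2 mu t) * (exp(sigma^2 t) - 1) = 9*(exp(36*t) - 1)*exp(t/2)/25.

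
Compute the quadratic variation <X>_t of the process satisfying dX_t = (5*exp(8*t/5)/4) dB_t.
<X>_t = 125*exp(16*t/5)/256 - 125/256

For an Itô process dX_t = a(t) dt + b(t) dB_t, the quadratic variation is <X>_t = int_0^t b(s)^2 ds (the drift term does not contribute). Here b(s) = 5*exp(8*s/5)/4, so
  b(s)^2 = 25*exp(16*s/5)/16.
Integrating from 0 to t:
  <X>_t = int_0^t (25*exp(16*s/5)/16) ds = 125*exp(16*t/5)/256 - 125/256.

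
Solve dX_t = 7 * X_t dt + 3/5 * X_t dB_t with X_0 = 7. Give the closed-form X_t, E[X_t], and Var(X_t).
X_t = 7 * exp((341/50) t + (3/5) B_t); E[X_t] = 7*exp(7*t); Var(X_t) = 49*(exp(9*t/25) - 1)*exp(14*t)

For GBM dX = mu X dt + sigma X dB with X_0 = x_0, apply Itô to Y = log X: dY = (mu - sigma^2/2) dt + sigma dB, so Y_t = log(x_0) + (mu - sigma^2/2) t + sigma B_t and hence X_t = x_0 * exp((mu - sigma^2/2) t + sigma B_t).
With mu = 7, sigma = 3/5, x_0 = 7, this gives:
  X_t = 7 * exp((341/50) * t + (3/5) * B_t).
Since sigma*B_t ~ Normal(0, sigma^2 t), E[exp(sigma*B_t)] = exp(sigma^2 t / 2); so E[X_t] = x_0 * exp((mu - sigma^2/2) t) * exp(sigma^2 t / 2) = x_0 * exp(mu t) = 7*exp(7*t).
Var(X_t) = E[X_t^2] - (E[X_t])^2 = x_0^2 * exp(2 mu t) * (exp(sigma^2 t) - 1) = 49*(exp(9*t/25) - 1)*exp(14*t).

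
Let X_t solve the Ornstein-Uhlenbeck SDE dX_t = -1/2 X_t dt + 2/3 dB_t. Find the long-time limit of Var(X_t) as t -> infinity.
lim Var(X_t) = 4/9

The OU SDE dX = -theta X dt + sigma dB admits the integrating factor exp(theta t): d(exp(theta t) X_t) = sigma exp(theta t) dB_t. Integrating from 0 to t gives X_t = x_0 * exp(-theta t) + sigma * int_0^t exp(-theta (t-s)) dB_s for any initial x_0. The Itô integral has variance (by the Itô isometry) sigma^2 * int_0^t exp(-2 theta (t - s)) ds = sigma^2 * (1 - exp(-2 theta t)) / (2 theta), independent of x_0.
With theta = 1/2, sigma = 2/3:
  Var(X_t) = (2/3)^2 * (1 - exp(-2*1/2 t)) / (2 * 1/2) = 4/9 - 4*exp(-t)/9.
As t -> infinity, exp(-2*1/2 t) -> 0, so the stationary variance is sigma^2 / (2 theta) = 4/9.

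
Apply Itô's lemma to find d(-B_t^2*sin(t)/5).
d(-B_t^2*sin(t)/5) = (-B_t^2*cos(t)/5 - sin(t)/5) dt + (-2*B_t*sin(t)/5) dB_t

Itô's formula for f(t, x): d f(t, B_t) = (f_t + (1/2) f_xx) dt + f_x dB_t. Compute partials of f(t, x) = -x^2*sin(t)/5:
  f_t(t,x)  = -x^2*cos(t)/5
  f_x(t,x)  = -2*x*sin(t)/5
  f_xx(t,x) = -2*sin(t)/5
Assemble drift = f_t + (1/2) f_xx = -x^2*cos(t)/5 - sin(t)/5 and diffusion = f_x = -2*x*sin(t)/5. Substituting x = B_t:
  d(-B_t^2*sin(t)/5) = (-B_t^2*cos(t)/5 - sin(t)/5) dt + (-2*B_t*sin(t)/5) dB_t.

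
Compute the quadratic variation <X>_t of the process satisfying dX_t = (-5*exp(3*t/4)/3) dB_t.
<X>_t = 50*exp(3*t/2)/27 - 50/27

For an Itô process dX_t = a(t) dt + b(t) dB_t, the quadratic variation is <X>_t = int_0^t b(s)^2 ds (the drift term does not contribute). Here b(s) = -5*exp(3*s/4)/3, so
  b(s)^2 = 25*exp(3*s/2)/9.
Integrating from 0 to t:
  <X>_t = int_0^t (25*exp(3*s/2)/9) ds = 50*exp(3*t/2)/27 - 50/27.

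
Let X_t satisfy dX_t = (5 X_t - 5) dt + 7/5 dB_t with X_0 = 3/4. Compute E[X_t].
E[X_t] = 1 - exp(5*t)/4

Taking expectations and using E[dB_t] = 0, the mean m(t) = E[X_t] satisfies the ODE m'(t) = a m(t) + b with m(0) = x_0. With a = 5, b = -5, x_0 = 3/4, the solution is
  m(t) = x_0 * exp(a t) + (b/a) * (exp(a t) - 1)
       = (3/4) * exp(5 t) + ((-5)/5) * (exp(5 t) - 1)
       = 1 - exp(5*t)/4.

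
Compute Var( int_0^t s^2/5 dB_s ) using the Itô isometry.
Var = t^5/125

The Itô integral of a deterministic integrand f(s) has mean 0 because each increment f(s) * (B_{s+ds} - B_s) has mean 0. By the Itô isometry:
  Var( int_0^t f(s) dB_s ) = E[ (int_0^t f(s) dB_s)^2 ] = int_0^t f(s)^2 ds.
Here f(s) = s^2/5, so f(s)^2 = s^4/25. Integrate:
  int_0^t (s^4/25) ds = t^5/125.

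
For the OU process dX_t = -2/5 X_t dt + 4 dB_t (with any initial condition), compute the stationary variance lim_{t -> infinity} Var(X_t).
lim Var(X_t) = 20

The OU SDE dX = -theta X dt + sigma dB admits the integrating factor exp(theta t): d(exp(theta t) X_t) = sigma exp(theta t) dB_t. Integrating from 0 to t gives X_t = x_0 * exp(-theta t) + sigma * int_0^t exp(-theta (t-s)) dB_s for any initial x_0. The Itô integral has variance (by the Itô isometry) sigma^2 * int_0^t exp(-2 theta (t - s)) ds = sigma^2 * (1 - exp(-2 theta t)) / (2 theta), independent of x_0.
With theta = 2/5, sigma = 4:
  Var(X_t) = (4)^2 * (1 - exp(-2*2/5 t)) / (2 * 2/5) = 20 - 20*exp(-4*t/5).
As t -> infinity, exp(-2*2/5 t) -> 0, so the stationary variance is sigma^2 / (2 theta) = 20.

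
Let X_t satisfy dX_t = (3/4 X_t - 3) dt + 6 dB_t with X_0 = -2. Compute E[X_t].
E[X_t] = 4 - 6*exp(3*t/4)

Taking expectations and using E[dB_t] = 0, the mean m(t) = E[X_t] satisfies the ODE m'(t) = a m(t) + b with m(0) = x_0. With a = 3/4, b = -3, x_0 = -2, the solution is
  m(t) = x_0 * exp(a t) + (b/a) * (exp(a t) - 1)
       = (-2) * exp((3/4) t) + ((-3)/(3/4)) * (exp((3/4) t) - 1)
       = 4 - 6*exp(3*t/4).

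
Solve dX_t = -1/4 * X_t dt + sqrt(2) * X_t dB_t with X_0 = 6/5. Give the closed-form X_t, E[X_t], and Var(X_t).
X_t = 6/5 * exp((-5/4) t + (sqrt(2)) B_t); E[X_t] = 6*exp(-t/4)/5; Var(X_t) = (36*exp(2*t) - 36)*exp(-t/2)/25

For GBM dX = mu X dt + sigma X dB with X_0 = x_0, apply Itô to Y = log X: dY = (mu - sigma^2/2) dt + sigma dB, so Y_t = log(x_0) + (mu - sigma^2/2) t + sigma B_t and hence X_t = x_0 * exp((mu - sigma^2/2) t + sigma B_t).
With mu = -1/4, sigma = sqrt(2), x_0 = 6/5, this gives:
  X_t = 6/5 * exp((-5/4) * t + (sqrt(2)) * B_t).
Since sigma*B_t ~ Normal(0, sigma^2 t), E[exp(sigma*B_t)] = exp(sigma^2 t / 2); so E[X_t] = x_0 * exp((mu - sigma^2/2) t) * exp(sigma^2 t / 2) = x_0 * exp(mu t) = 6*exp(-t/4)/5.
Var(X_t) = E[X_t^2] - (E[X_t])^2 = x_0^2 * exp(2 mu t) * (exp(sigma^2 t) - 1) = (36*exp(2*t) - 36)*exp(-t/2)/25.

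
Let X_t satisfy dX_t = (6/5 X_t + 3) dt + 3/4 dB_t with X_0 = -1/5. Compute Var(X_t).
Var(X_t) = 15*exp(12*t/5)/64 - 15/64

The variance V(t) = Var(X_t) satisfies V'(t) = 2 a V(t) + c^2 with V(0) = 0 (drift coefficient is linear in X, diffusion is constant). With a = 6/5, c = 3/4, the solution is
  V(t) = (c^2 / (2 a)) * (exp(2 a t) - 1)
       = ((3/4)^2 / (2*(6/5))) * (exp((12/5) t) - 1)
       = 15*exp(12*t/5)/64 - 15/64.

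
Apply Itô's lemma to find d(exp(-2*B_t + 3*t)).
d(exp(-2*B_t + 3*t)) = (5*exp(-2*B_t + 3*t)) dt + (-2*exp(-2*B_t + 3*t)) dB_t

Itô's formula for f(t, x): d f(t, B_t) = (f_t + (1/2) f_xx) dt + f_x dB_t. Compute partials of f(t, x) = exp(3*t - 2*x):
  f_t(t,x)  = 3*exp(3*t - 2*x)
  f_x(t,x)  = -2*exp(3*t - 2*x)
  f_xx(t,x) = 4*exp(3*t - 2*x)
Assemble drift = f_t + (1/2) f_xx = 5*exp(3*t - 2*x) and diffusion = f_x = -2*exp(3*t - 2*x). Substituting x = B_t:
  d(exp(-2*B_t + 3*t)) = (5*exp(-2*B_t + 3*t)) dt + (-2*exp(-2*B_t + 3*t)) dB_t.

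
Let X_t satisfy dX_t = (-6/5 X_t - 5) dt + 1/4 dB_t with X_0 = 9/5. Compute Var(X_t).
Var(X_t) = 5/192 - 5*exp(-12*t/5)/192

The variance V(t) = Var(X_t) satisfies V'(t) = 2 a V(t) + c^2 with V(0) = 0 (drift coefficient is linear in X, diffusion is constant). With a = -6/5, c = 1/4, the solution is
  V(t) = (c^2 / (2 a)) * (exp(2 a t) - 1)
       = ((1/4)^2 / (2*(-6/5))) * (exp((-12/5) t) - 1)
       = 5/192 - 5*exp(-12*t/5)/192.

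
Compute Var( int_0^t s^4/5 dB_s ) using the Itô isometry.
Var = t^9/225

The Itô integral of a deterministic integrand f(s) has mean 0 because each increment f(s) * (B_{s+ds} - B_s) has mean 0. By the Itô isometry:
  Var( int_0^t f(s) dB_s ) = E[ (int_0^t f(s) dB_s)^2 ] = int_0^t f(s)^2 ds.
Here f(s) = s^4/5, so f(s)^2 = s^8/25. Integrate:
  int_0^t (s^8/25) ds = t^9/225.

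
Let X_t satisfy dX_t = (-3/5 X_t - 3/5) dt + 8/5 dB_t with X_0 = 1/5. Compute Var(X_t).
Var(X_t) = 32/15 - 32*exp(-6*t/5)/15

The variance V(t) = Var(X_t) satisfies V'(t) = 2 a V(t) + c^2 with V(0) = 0 (drift coefficient is linear in X, diffusion is constant). With a = -3/5, c = 8/5, the solution is
  V(t) = (c^2 / (2 a)) * (exp(2 a t) - 1)
       = ((8/5)^2 / (2*(-3/5))) * (exp((-6/5) t) - 1)
       = 32/15 - 32*exp(-6*t/5)/15.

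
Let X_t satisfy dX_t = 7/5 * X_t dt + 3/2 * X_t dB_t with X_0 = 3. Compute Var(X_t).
Var(X_t) = 9*(exp(9*t/4) - 1)*exp(14*t/5)

For GBM dX = mu X dt + sigma X dB with X_0 = x_0, apply Itô to Y = log X: dY = (mu - sigma^2/2) dt + sigma dB, so Y_t = log(x_0) + (mu - sigma^2/2) t + sigma B_t and hence X_t = x_0 * exp((mu - sigma^2/2) t + sigma B_t).
With mu = 7/5, sigma = 3/2, x_0 = 3, this gives:
  X_t = 3 * exp((11/40) * t + (3/2) * B_t).
Since sigma*B_t ~ Normal(0, sigma^2 t), E[exp(sigma*B_t)] = exp(sigma^2 t / 2); so E[X_t] = x_0 * exp((mu - sigma^2/2) t) * exp(sigma^2 t / 2) = x_0 * exp(mu t) = 3*exp(7*t/5).
Var(X_t) = E[X_t^2] - (E[X_t])^2 = x_0^2 * exp(2 mu t) * (exp(sigma^2 t) - 1) = 9*(exp(9*t/4) - 1)*exp(14*t/5).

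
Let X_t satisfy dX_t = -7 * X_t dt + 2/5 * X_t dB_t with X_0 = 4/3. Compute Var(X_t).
Var(X_t) = (16*exp(4*t/25) - 16)*exp(-14*t)/9

For GBM dX = mu X dt + sigma X dB with X_0 = x_0, apply Itô to Y = log X: dY = (mu - sigma^2/2) dt + sigma dB, so Y_t = log(x_0) + (mu - sigma^2/2) t + sigma B_t and hence X_t = x_0 * exp((mu - sigma^2/2) t + sigma B_t).
With mu = -7, sigma = 2/5, x_0 = 4/3, this gives:
  X_t = 4/3 * exp((-177/25) * t + (2/5) * B_t).
Since sigma*B_t ~ Normal(0, sigma^2 t), E[exp(sigma*B_t)] = exp(sigma^2 t / 2); so E[X_t] = x_0 * exp((mu - sigma^2/2) t) * exp(sigma^2 t / 2) = x_0 * exp(mu t) = 4*exp(-7*t)/3.
Var(X_t) = E[X_t^2] - (E[X_t])^2 = x_0^2 * exp(2 mu t) * (exp(sigma^2 t) - 1) = (16*exp(4*t/25) - 16)*exp(-14*t)/9.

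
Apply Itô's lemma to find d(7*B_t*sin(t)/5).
d(7*B_t*sin(t)/5) = (7*B_t*cos(t)/5) dt + (7*sin(t)/5) dB_t

Itô's formula for f(t, x): d f(t, B_t) = (f_t + (1/2) f_xx) dt + f_x dB_t. Compute partials of f(t, x) = 7*x*sin(t)/5:
  f_t(t,x)  = 7*x*cos(t)/5
  f_x(t,x)  = 7*sin(t)/5
  f_xx(t,x) = 0
Assemble drift = f_t + (1/2) f_xx = 7*x*cos(t)/5 and diffusion = f_x = 7*sin(t)/5. Substituting x = B_t:
  d(7*B_t*sin(t)/5) = (7*B_t*cos(t)/5) dt + (7*sin(t)/5) dB_t.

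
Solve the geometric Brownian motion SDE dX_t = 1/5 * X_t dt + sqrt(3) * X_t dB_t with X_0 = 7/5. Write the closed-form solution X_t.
X_t = 7/5 * exp((-13/10) * t + (sqrt(3)) * B_t)

For GBM dX = mu X dt + sigma X dB with X_0 = x_0, apply Itô to Y = log X: dY = (mu - sigma^2/2) dt + sigma dB, so Y_t = log(x_0) + (mu - sigma^2/2) t + sigma B_t and hence X_t = x_0 * exp((mu - sigma^2/2) t + sigma B_t).
With mu = 1/5, sigma = sqrt(3), x_0 = 7/5, this gives:
  X_t = 7/5 * exp((-13/10) * t + (sqrt(3)) * B_t).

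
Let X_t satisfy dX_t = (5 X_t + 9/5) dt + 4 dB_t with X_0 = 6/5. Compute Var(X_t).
Var(X_t) = 8*exp(10*t)/5 - 8/5

The variance V(t) = Var(X_t) satisfies V'(t) = 2 a V(t) + c^2 with V(0) = 0 (drift coefficient is linear in X, diffusion is constant). With a = 5, c = 4, the solution is
  V(t) = (c^2 / (2 a)) * (exp(2 a t) - 1)
       = (4^2 / (2*5)) * (exp(10 t) - 1)
       = 8*exp(10*t)/5 - 8/5.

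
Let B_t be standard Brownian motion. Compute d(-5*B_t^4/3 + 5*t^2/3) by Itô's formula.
d(-5*B_t^4/3 + 5*t^2/3) = (-10*B_t^2 + 10*t/3) dt + (-20*B_t^3/3) dB_t

Itô's formula for f(t, x): d f(t, B_t) = (f_t + (1/2) f_xx) dt + f_x dB_t. Compute partials of f(t, x) = 5*t^2/3 - 5*x^4/3:
  f_t(t,x)  = 10*t/3
  f_x(t,x)  = -20*x^3/3
  f_xx(t,x) = -20*x^2
Assemble drift = f_t + (1/2) f_xx = 10*t/3 - 10*x^2 and diffusion = f_x = -20*x^3/3. Substituting x = B_t:
  d(-5*B_t^4/3 + 5*t^2/3) = (-10*B_t^2 + 10*t/3) dt + (-20*B_t^3/3) dB_t.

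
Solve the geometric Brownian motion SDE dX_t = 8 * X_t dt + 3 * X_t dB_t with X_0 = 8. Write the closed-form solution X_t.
X_t = 8 * exp((7/2) * t + (3) * B_t)

For GBM dX = mu X dt + sigma X dB with X_0 = x_0, apply Itô to Y = log X: dY = (mu - sigma^2/2) dt + sigma dB, so Y_t = log(x_0) + (mu - sigma^2/2) t + sigma B_t and hence X_t = x_0 * exp((mu - sigma^2/2) t + sigma B_t).
With mu = 8, sigma = 3, x_0 = 8, this gives:
  X_t = 8 * exp((7/2) * t + (3) * B_t).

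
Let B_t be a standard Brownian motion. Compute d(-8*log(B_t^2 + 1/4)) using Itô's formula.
d(-8*log(B_t^2 + 1/4)) = (32*(4*B_t^2 - 1)/(4*B_t^2 + 1)^2) dt + (-64*B_t/(4*B_t^2 + 1)) dB_t

Itô's formula for f(B_t) gives d f(B_t) = f'(B_t) dB_t + (1/2) f''(B_t) dt. Compute derivatives of f(x) = -8*log(x^2 + 1/4):
  f'(x)  = -64*x/(4*x^2 + 1)
  f''(x) = 64*(4*x^2 - 1)/(4*x^2 + 1)^2
Substitute x = B_t and multiply the f'' term by 1/2:
  drift     = (1/2) * (64*(4*x^2 - 1)/(4*x^2 + 1)^2) evaluated at B_t = 32*(4*B_t^2 - 1)/(4*B_t^2 + 1)^2
  diffusion = (-64*x/(4*x^2 + 1)) evaluated at B_t = -64*B_t/(4*B_t^2 + 1)
Therefore d(-8*log(B_t^2 + 1/4)) = (32*(4*B_t^2 - 1)/(4*B_t^2 + 1)^2) dt + (-64*B_t/(4*B_t^2 + 1)) dB_t.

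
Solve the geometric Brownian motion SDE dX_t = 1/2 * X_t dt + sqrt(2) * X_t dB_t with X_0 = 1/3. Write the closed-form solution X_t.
X_t = 1/3 * exp((-1/2) * t + (sqrt(2)) * B_t)

For GBM dX = mu X dt + sigma X dB with X_0 = x_0, apply Itô to Y = log X: dY = (mu - sigma^2/2) dt + sigma dB, so Y_t = log(x_0) + (mu - sigma^2/2) t + sigma B_t and hence X_t = x_0 * exp((mu - sigma^2/2) t + sigma B_t).
With mu = 1/2, sigma = sqrt(2), x_0 = 1/3, this gives:
  X_t = 1/3 * exp((-1/2) * t + (sqrt(2)) * B_t).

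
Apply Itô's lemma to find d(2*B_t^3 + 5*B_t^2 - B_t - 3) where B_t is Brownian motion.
d(2*B_t^3 + 5*B_t^2 - B_t - 3) = (6*B_t + 5) dt + (6*B_t^2 + 10*B_t - 1) dB_t

Itô's formula for f(B_t) gives d f(B_t) = f'(B_t) dB_t + (1/2) f''(B_t) dt. Compute derivatives of f(x) = 2*x^3 + 5*x^2 - x - 3:
  f'(x)  = 6*x^2 + 10*x - 1
  f''(x) = 12*x + 10
Substitute x = B_t and multiply the f'' term by 1/2:
  drift     = (1/2) * (12*x + 10) evaluated at B_t = 6*B_t + 5
  diffusion = (6*x^2 + 10*x - 1) evaluated at B_t = 6*B_t^2 + 10*B_t - 1
Therefore d(2*B_t^3 + 5*B_t^2 - B_t - 3) = (6*B_t + 5) dt + (6*B_t^2 + 10*B_t - 1) dB_t.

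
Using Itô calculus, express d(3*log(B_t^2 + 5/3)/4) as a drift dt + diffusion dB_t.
d(3*log(B_t^2 + 5/3)/4) = (9*(5 - 3*B_t^2)/(4*(3*B_t^2 + 5)^2)) dt + (9*B_t/(2*(3*B_t^2 + 5))) dB_t

Itô's formula for f(B_t) gives d f(B_t) = f'(B_t) dB_t + (1/2) f''(B_t) dt. Compute derivatives of f(x) = 3*log(x^2 + 5/3)/4:
  f'(x)  = 9*x/(2*(3*x^2 + 5))
  f''(x) = 9*(5 - 3*x^2)/(2*(3*x^2 + 5)^2)
Substitute x = B_t and multiply the f'' term by 1/2:
  drift     = (1/2) * (9*(5 - 3*x^2)/(2*(3*x^2 + 5)^2)) evaluated at B_t = 9*(5 - 3*B_t^2)/(4*(3*B_t^2 + 5)^2)
  diffusion = (9*x/(2*(3*x^2 + 5))) evaluated at B_t = 9*B_t/(2*(3*B_t^2 + 5))
Therefore d(3*log(B_t^2 + 5/3)/4) = (9*(5 - 3*B_t^2)/(4*(3*B_t^2 + 5)^2)) dt + (9*B_t/(2*(3*B_t^2 + 5))) dB_t.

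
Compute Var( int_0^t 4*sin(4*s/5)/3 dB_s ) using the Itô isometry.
Var = 8*t/9 - 10*sin(4*t/5)*cos(4*t/5)/9

The Itô integral of a deterministic integrand f(s) has mean 0 because each increment f(s) * (B_{s+ds} - B_s) has mean 0. By the Itô isometry:
  Var( int_0^t f(s) dB_s ) = E[ (int_0^t f(s) dB_s)^2 ] = int_0^t f(s)^2 ds.
Here f(s) = 4*sin(4*s/5)/3, so f(s)^2 = 16*sin(4*s/5)^2/9. Integrate:
  int_0^t (16*sin(4*s/5)^2/9) ds = 8*t/9 - 10*sin(4*t/5)*cos(4*t/5)/9.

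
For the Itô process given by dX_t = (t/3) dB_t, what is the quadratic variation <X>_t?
<X>_t = t^3/27

For an Itô process dX_t = a(t) dt + b(t) dB_t, the quadratic variation is <X>_t = int_0^t b(s)^2 ds (the drift term does not contribute). Here b(s) = s/3, so
  b(s)^2 = s^2/9.
Integrating from 0 to t:
  <X>_t = int_0^t (s^2/9) ds = t^3/27.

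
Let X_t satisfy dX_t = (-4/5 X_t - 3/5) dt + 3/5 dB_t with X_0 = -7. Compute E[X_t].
E[X_t] = -3/4 - 25*exp(-4*t/5)/4

Taking expectations and using E[dB_t] = 0, the mean m(t) = E[X_t] satisfies the ODE m'(t) = a m(t) + b with m(0) = x_0. With a = -4/5, b = -3/5, x_0 = -7, the solution is
  m(t) = x_0 * exp(a t) + (b/a) * (exp(a t) - 1)
       = (-7) * exp((-4/5) t) + ((-3/5)/(-4/5)) * (exp((-4/5) t) - 1)
       = -3/4 - 25*exp(-4*t/5)/4.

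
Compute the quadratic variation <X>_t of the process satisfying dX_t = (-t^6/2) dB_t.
<X>_t = t^13/52

For an Itô process dX_t = a(t) dt + b(t) dB_t, the quadratic variation is <X>_t = int_0^t b(s)^2 ds (the drift term does not contribute). Here b(s) = -s^6/2, so
  b(s)^2 = s^12/4.
Integrating from 0 to t:
  <X>_t = int_0^t (s^12/4) ds = t^13/52.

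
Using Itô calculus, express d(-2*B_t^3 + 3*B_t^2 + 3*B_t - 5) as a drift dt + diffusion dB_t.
d(-2*B_t^3 + 3*B_t^2 + 3*B_t - 5) = (3 - 6*B_t) dt + (-6*B_t^2 + 6*B_t + 3) dB_t

Itô's formula for f(B_t) gives d f(B_t) = f'(B_t) dB_t + (1/2) f''(B_t) dt. Compute derivatives of f(x) = -2*x^3 + 3*x^2 + 3*x - 5:
  f'(x)  = -6*x^2 + 6*x + 3
  f''(x) = 6 - 12*x
Substitute x = B_t and multiply the f'' term by 1/2:
  drift     = (1/2) * (6 - 12*x) evaluated at B_t = 3 - 6*B_t
  diffusion = (-6*x^2 + 6*x + 3) evaluated at B_t = -6*B_t^2 + 6*B_t + 3
Therefore d(-2*B_t^3 + 3*B_t^2 + 3*B_t - 5) = (3 - 6*B_t) dt + (-6*B_t^2 + 6*B_t + 3) dB_t.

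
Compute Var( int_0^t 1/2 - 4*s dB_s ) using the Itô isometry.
Var = t*(64*t^2 - 24*t + 3)/12

The Itô integral of a deterministic integrand f(s) has mean 0 because each increment f(s) * (B_{s+ds} - B_s) has mean 0. By the Itô isometry:
  Var( int_0^t f(s) dB_s ) = E[ (int_0^t f(s) dB_s)^2 ] = int_0^t f(s)^2 ds.
Here f(s) = 1/2 - 4*s, so f(s)^2 = (8*s - 1)^2/4. Integrate:
  int_0^t ((8*s - 1)^2/4) ds = t*(64*t^2 - 24*t + 3)/12.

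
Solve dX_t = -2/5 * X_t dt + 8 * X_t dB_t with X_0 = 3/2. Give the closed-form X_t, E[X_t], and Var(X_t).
X_t = 3/2 * exp((-162/5) t + (8) B_t); E[X_t] = 3*exp(-2*t/5)/2; Var(X_t) = (9*exp(64*t) - 9)*exp(-4*t/5)/4

For GBM dX = mu X dt + sigma X dB with X_0 = x_0, apply Itô to Y = log X: dY = (mu - sigma^2/2) dt + sigma dB, so Y_t = log(x_0) + (mu - sigma^2/2) t + sigma B_t and hence X_t = x_0 * exp((mu - sigma^2/2) t + sigma B_t).
With mu = -2/5, sigma = 8, x_0 = 3/2, this gives:
  X_t = 3/2 * exp((-162/5) * t + (8) * B_t).
Since sigma*B_t ~ Normal(0, sigma^2 t), E[exp(sigma*B_t)] = exp(sigma^2 t / 2); so E[X_t] = x_0 * exp((mu - sigma^2/2) t) * exp(sigma^2 t / 2) = x_0 * exp(mu t) = 3*exp(-2*t/5)/2.
Var(X_t) = E[X_t^2] - (E[X_t])^2 = x_0^2 * exp(2 mu t) * (exp(sigma^2 t) - 1) = (9*exp(64*t) - 9)*exp(-4*t/5)/4.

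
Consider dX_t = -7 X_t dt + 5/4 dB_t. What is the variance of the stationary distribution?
lim Var(X_t) = 25/224

The OU SDE dX = -theta X dt + sigma dB admits the integrating factor exp(theta t): d(exp(theta t) X_t) = sigma exp(theta t) dB_t. Integrating from 0 to t gives X_t = x_0 * exp(-theta t) + sigma * int_0^t exp(-theta (t-s)) dB_s for any initial x_0. The Itô integral has variance (by the Itô isometry) sigma^2 * int_0^t exp(-2 theta (t - s)) ds = sigma^2 * (1 - exp(-2 theta t)) / (2 theta), independent of x_0.
With theta = 7, sigma = 5/4:
  Var(X_t) = (5/4)^2 * (1 - exp(-2*7 t)) / (2 * 7) = 25/224 - 25*exp(-14*t)/224.
As t -> infinity, exp(-2*7 t) -> 0, so the stationary variance is sigma^2 / (2 theta) = 25/224.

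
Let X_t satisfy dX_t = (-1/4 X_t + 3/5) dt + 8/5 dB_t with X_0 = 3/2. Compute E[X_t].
E[X_t] = 12/5 - 9*exp(-t/4)/10

Taking expectations and using E[dB_t] = 0, the mean m(t) = E[X_t] satisfies the ODE m'(t) = a m(t) + b with m(0) = x_0. With a = -1/4, b = 3/5, x_0 = 3/2, the solution is
  m(t) = x_0 * exp(a t) + (b/a) * (exp(a t) - 1)
       = (3/2) * exp((-1/4) t) + ((3/5)/(-1/4)) * (exp((-1/4) t) - 1)
       = 12/5 - 9*exp(-t/4)/10.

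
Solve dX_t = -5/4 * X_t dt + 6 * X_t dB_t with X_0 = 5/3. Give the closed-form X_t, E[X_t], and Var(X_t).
X_t = 5/3 * exp((-77/4) t + (6) B_t); E[X_t] = 5*exp(-5*t/4)/3; Var(X_t) = (25*exp(36*t) - 25)*exp(-5*t/2)/9

For GBM dX = mu X dt + sigma X dB with X_0 = x_0, apply Itô to Y = log X: dY = (mu - sigma^2/2) dt + sigma dB, so Y_t = log(x_0) + (mu - sigma^2/2) t + sigma B_t and hence X_t = x_0 * exp((mu - sigma^2/2) t + sigma B_t).
With mu = -5/4, sigma = 6, x_0 = 5/3, this gives:
  X_t = 5/3 * exp((-77/4) * t + (6) * B_t).
Since sigma*B_t ~ Normal(0, sigma^2 t), E[exp(sigma*B_t)] = exp(sigma^2 t / 2); so E[X_t] = x_0 * exp((mu - sigma^2/2) t) * exp(sigma^2 t / 2) = x_0 * exp(mu t) = 5*exp(-5*t/4)/3.
Var(X_t) = E[X_t^2] - (E[X_t])^2 = x_0^2 * exp(2 mu t) * (exp(sigma^2 t) - 1) = (25*exp(36*t) - 25)*exp(-5*t/2)/9.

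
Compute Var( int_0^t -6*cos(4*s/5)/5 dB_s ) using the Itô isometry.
Var = 18*t/25 + 9*sin(4*t/5)*cos(4*t/5)/10

The Itô integral of a deterministic integrand f(s) has mean 0 because each increment f(s) * (B_{s+ds} - B_s) has mean 0. By the Itô isometry:
  Var( int_0^t f(s) dB_s ) = E[ (int_0^t f(s) dB_s)^2 ] = int_0^t f(s)^2 ds.
Here f(s) = -6*cos(4*s/5)/5, so f(s)^2 = 36*cos(4*s/5)^2/25. Integrate:
  int_0^t (36*cos(4*s/5)^2/25) ds = 18*t/25 + 9*sin(4*t/5)*cos(4*t/5)/10.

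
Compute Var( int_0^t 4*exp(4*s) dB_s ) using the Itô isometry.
Var = 2*exp(8*t) - 2

The Itô integral of a deterministic integrand f(s) has mean 0 because each increment f(s) * (B_{s+ds} - B_s) has mean 0. By the Itô isometry:
  Var( int_0^t f(s) dB_s ) = E[ (int_0^t f(s) dB_s)^2 ] = int_0^t f(s)^2 ds.
Here f(s) = 4*exp(4*s), so f(s)^2 = 16*exp(8*s). Integrate:
  int_0^t (16*exp(8*s)) ds = 2*exp(8*t) - 2.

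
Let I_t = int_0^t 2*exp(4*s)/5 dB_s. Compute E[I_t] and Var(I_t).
E[I_t] = 0; Var(I_t) = exp(8*t)/50 - 1/50

The Itô integral of a deterministic integrand f(s) has mean 0 because each increment f(s) * (B_{s+ds} - B_s) has mean 0. By the Itô isometry:
  Var( int_0^t f(s) dB_s ) = E[ (int_0^t f(s) dB_s)^2 ] = int_0^t f(s)^2 ds.
Here f(s) = 2*exp(4*s)/5, so f(s)^2 = 4*exp(8*s)/25. Integrate:
  int_0^t (4*exp(8*s)/25) ds = exp(8*t)/50 - 1/50.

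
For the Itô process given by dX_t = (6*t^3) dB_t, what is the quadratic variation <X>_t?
<X>_t = 36*t^7/7

For an Itô process dX_t = a(t) dt + b(t) dB_t, the quadratic variation is <X>_t = int_0^t b(s)^2 ds (the drift term does not contribute). Here b(s) = 6*s^3, so
  b(s)^2 = 36*s^6.
Integrating from 0 to t:
  <X>_t = int_0^t (36*s^6) ds = 36*t^7/7.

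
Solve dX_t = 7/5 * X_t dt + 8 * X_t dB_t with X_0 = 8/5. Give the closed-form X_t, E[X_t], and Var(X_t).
X_t = 8/5 * exp((-153/5) t + (8) B_t); E[X_t] = 8*exp(7*t/5)/5; Var(X_t) = 64*(exp(64*t) - 1)*exp(14*t/5)/25

For GBM dX = mu X dt + sigma X dB with X_0 = x_0, apply Itô to Y = log X: dY = (mu - sigma^2/2) dt + sigma dB, so Y_t = log(x_0) + (mu - sigma^2/2) t + sigma B_t and hence X_t = x_0 * exp((mu - sigma^2/2) t + sigma B_t).
With mu = 7/5, sigma = 8, x_0 = 8/5, this gives:
  X_t = 8/5 * exp((-153/5) * t + (8) * B_t).
Since sigma*B_t ~ Normal(0, sigma^2 t), E[exp(sigma*B_t)] = exp(sigma^2 t / 2); so E[X_t] = x_0 * exp((mu - sigma^2/2) t) * exp(sigma^2 t / 2) = x_0 * exp(mu t) = 8*exp(7*t/5)/5.
Var(X_t) = E[X_t^2] - (E[X_t])^2 = x_0^2 * exp(2 mu t) * (exp(sigma^2 t) - 1) = 64*(exp(64*t) - 1)*exp(14*t/5)/25.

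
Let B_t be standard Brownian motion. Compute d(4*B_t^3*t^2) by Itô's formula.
d(4*B_t^3*t^2) = (4*B_t*t*(2*B_t^2 + 3*t)) dt + (12*B_t^2*t^2) dB_t

Itô's formula for f(t, x): d f(t, B_t) = (f_t + (1/2) f_xx) dt + f_x dB_t. Compute partials of f(t, x) = 4*t^2*x^3:
  f_t(t,x)  = 8*t*x^3
  f_x(t,x)  = 12*t^2*x^2
  f_xx(t,x) = 24*t^2*x
Assemble drift = f_t + (1/2) f_xx = 4*t*x*(3*t + 2*x^2) and diffusion = f_x = 12*t^2*x^2. Substituting x = B_t:
  d(4*B_t^3*t^2) = (4*B_t*t*(2*B_t^2 + 3*t)) dt + (12*B_t^2*t^2) dB_t.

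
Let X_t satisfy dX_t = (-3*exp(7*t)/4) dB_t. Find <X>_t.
<X>_t = 9*exp(14*t)/224 - 9/224

For an Itô process dX_t = a(t) dt + b(t) dB_t, the quadratic variation is <X>_t = int_0^t b(s)^2 ds (the drift term does not contribute). Here b(s) = -3*exp(7*s)/4, so
  b(s)^2 = 9*exp(14*s)/16.
Integrating from 0 to t:
  <X>_t = int_0^t (9*exp(14*s)/16) ds = 9*exp(14*t)/224 - 9/224.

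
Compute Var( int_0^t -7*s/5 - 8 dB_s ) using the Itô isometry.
Var = t*(49*t^2 + 840*t + 4800)/75

The Itô integral of a deterministic integrand f(s) has mean 0 because each increment f(s) * (B_{s+ds} - B_s) has mean 0. By the Itô isometry:
  Var( int_0^t f(s) dB_s ) = E[ (int_0^t f(s) dB_s)^2 ] = int_0^t f(s)^2 ds.
Here f(s) = -7*s/5 - 8, so f(s)^2 = (7*s + 40)^2/25. Integrate:
  int_0^t ((7*s + 40)^2/25) ds = t*(49*t^2 + 840*t + 4800)/75.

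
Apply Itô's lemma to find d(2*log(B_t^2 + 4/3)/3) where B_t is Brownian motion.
d(2*log(B_t^2 + 4/3)/3) = (2*(4 - 3*B_t^2)/(3*B_t^2 + 4)^2) dt + (4*B_t/(3*B_t^2 + 4)) dB_t

Itô's formula for f(B_t) gives d f(B_t) = f'(B_t) dB_t + (1/2) f''(B_t) dt. Compute derivatives of f(x) = 2*log(x^2 + 4/3)/3:
  f'(x)  = 4*x/(3*x^2 + 4)
  f''(x) = 4*(4 - 3*x^2)/(3*x^2 + 4)^2
Substitute x = B_t and multiply the f'' term by 1/2:
  drift     = (1/2) * (4*(4 - 3*x^2)/(3*x^2 + 4)^2) evaluated at B_t = 2*(4 - 3*B_t^2)/(3*B_t^2 + 4)^2
  diffusion = (4*x/(3*x^2 + 4)) evaluated at B_t = 4*B_t/(3*B_t^2 + 4)
Therefore d(2*log(B_t^2 + 4/3)/3) = (2*(4 - 3*B_t^2)/(3*B_t^2 + 4)^2) dt + (4*B_t/(3*B_t^2 + 4)) dB_t.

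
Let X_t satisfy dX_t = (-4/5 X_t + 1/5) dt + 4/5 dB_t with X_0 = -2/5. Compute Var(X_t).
Var(X_t) = 2/5 - 2*exp(-8*t/5)/5

The variance V(t) = Var(X_t) satisfies V'(t) = 2 a V(t) + c^2 with V(0) = 0 (drift coefficient is linear in X, diffusion is constant). With a = -4/5, c = 4/5, the solution is
  V(t) = (c^2 / (2 a)) * (exp(2 a t) - 1)
       = ((4/5)^2 / (2*(-4/5))) * (exp((-8/5) t) - 1)
       = 2/5 - 2*exp(-8*t/5)/5.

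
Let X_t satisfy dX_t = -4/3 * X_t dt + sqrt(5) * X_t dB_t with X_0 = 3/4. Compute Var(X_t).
Var(X_t) = (9*exp(5*t) - 9)*exp(-8*t/3)/16

For GBM dX = mu X dt + sigma X dB with X_0 = x_0, apply Itô to Y = log X: dY = (mu - sigma^2/2) dt + sigma dB, so Y_t = log(x_0) + (mu - sigma^2/2) t + sigma B_t and hence X_t = x_0 * exp((mu - sigma^2/2) t + sigma B_t).
With mu = -4/3, sigma = sqrt(5), x_0 = 3/4, this gives:
  X_t = 3/4 * exp((-23/6) * t + (sqrt(5)) * B_t).
Since sigma*B_t ~ Normal(0, sigma^2 t), E[exp(sigma*B_t)] = exp(sigma^2 t / 2); so E[X_t] = x_0 * exp((mu - sigma^2/2) t) * exp(sigma^2 t / 2) = x_0 * exp(mu t) = 3*exp(-4*t/3)/4.
Var(X_t) = E[X_t^2] - (E[X_t])^2 = x_0^2 * exp(2 mu t) * (exp(sigma^2 t) - 1) = (9*exp(5*t) - 9)*exp(-8*t/3)/16.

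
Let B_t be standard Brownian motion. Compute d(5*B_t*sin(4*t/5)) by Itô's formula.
d(5*B_t*sin(4*t/5)) = (4*B_t*cos(4*t/5)) dt + (5*sin(4*t/5)) dB_t

Itô's formula for f(t, x): d f(t, B_t) = (f_t + (1/2) f_xx) dt + f_x dB_t. Compute partials of f(t, x) = 5*x*sin(4*t/5):
  f_t(t,x)  = 4*x*cos(4*t/5)
  f_x(t,x)  = 5*sin(4*t/5)
  f_xx(t,x) = 0
Assemble drift = f_t + (1/2) f_xx = 4*x*cos(4*t/5) and diffusion = f_x = 5*sin(4*t/5). Substituting x = B_t:
  d(5*B_t*sin(4*t/5)) = (4*B_t*cos(4*t/5)) dt + (5*sin(4*t/5)) dB_t.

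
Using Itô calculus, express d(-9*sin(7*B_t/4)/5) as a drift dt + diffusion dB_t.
d(-9*sin(7*B_t/4)/5) = (441*sin(7*B_t/4)/160) dt + (-63*cos(7*B_t/4)/20) dB_t

Itô's formula for f(B_t) gives d f(B_t) = f'(B_t) dB_t + (1/2) f''(B_t) dt. Compute derivatives of f(x) = -9*sin(7*x/4)/5:
  f'(x)  = -63*cos(7*x/4)/20
  f''(x) = 441*sin(7*x/4)/80
Substitute x = B_t and multiply the f'' term by 1/2:
  drift     = (1/2) * (441*sin(7*x/4)/80) evaluated at B_t = 441*sin(7*B_t/4)/160
  diffusion = (-63*cos(7*x/4)/20) evaluated at B_t = -63*cos(7*B_t/4)/20
Therefore d(-9*sin(7*B_t/4)/5) = (441*sin(7*B_t/4)/160) dt + (-63*cos(7*B_t/4)/20) dB_t.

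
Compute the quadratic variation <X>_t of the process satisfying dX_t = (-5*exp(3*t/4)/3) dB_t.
<X>_t = 50*exp(3*t/2)/27 - 50/27

For an Itô process dX_t = a(t) dt + b(t) dB_t, the quadratic variation is <X>_t = int_0^t b(s)^2 ds (the drift term does not contribute). Here b(s) = -5*exp(3*s/4)/3, so
  b(s)^2 = 25*exp(3*s/2)/9.
Integrating from 0 to t:
  <X>_t = int_0^t (25*exp(3*s/2)/9) ds = 50*exp(3*t/2)/27 - 50/27.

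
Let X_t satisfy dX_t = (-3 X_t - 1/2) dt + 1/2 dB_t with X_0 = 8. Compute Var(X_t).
Var(X_t) = 1/24 - exp(-6*t)/24

The variance V(t) = Var(X_t) satisfies V'(t) = 2 a V(t) + c^2 with V(0) = 0 (drift coefficient is linear in X, diffusion is constant). With a = -3, c = 1/2, the solution is
  V(t) = (c^2 / (2 a)) * (exp(2 a t) - 1)
       = ((1/2)^2 / (2*(-3))) * (exp((-6) t) - 1)
       = 1/24 - exp(-6*t)/24.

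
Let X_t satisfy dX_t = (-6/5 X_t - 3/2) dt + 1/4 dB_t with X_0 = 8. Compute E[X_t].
E[X_t] = -5/4 + 37*exp(-6*t/5)/4

Taking expectations and using E[dB_t] = 0, the mean m(t) = E[X_t] satisfies the ODE m'(t) = a m(t) + b with m(0) = x_0. With a = -6/5, b = -3/2, x_0 = 8, the solution is
  m(t) = x_0 * exp(a t) + (b/a) * (exp(a t) - 1)
       = 8 * exp((-6/5) t) + ((-3/2)/(-6/5)) * (exp((-6/5) t) - 1)
       = -5/4 + 37*exp(-6*t/5)/4.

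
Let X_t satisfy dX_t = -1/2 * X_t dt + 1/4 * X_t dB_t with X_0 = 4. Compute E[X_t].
E[X_t] = 4*exp(-t/2)

For GBM dX = mu X dt + sigma X dB with X_0 = x_0, apply Itô to Y = log X: dY = (mu - sigma^2/2) dt + sigma dB, so Y_t = log(x_0) + (mu - sigma^2/2) t + sigma B_t and hence X_t = x_0 * exp((mu - sigma^2/2) t + sigma B_t).
With mu = -1/2, sigma = 1/4, x_0 = 4, this gives:
  X_t = 4 * exp((-17/32) * t + (1/4) * B_t).
Since sigma*B_t ~ Normal(0, sigma^2 t), E[exp(sigma*B_t)] = exp(sigma^2 t / 2); so E[X_t] = x_0 * exp((mu - sigma^2/2) t) * exp(sigma^2 t / 2) = x_0 * exp(mu t) = 4*exp(-t/2).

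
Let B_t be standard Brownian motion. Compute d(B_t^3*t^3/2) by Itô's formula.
d(B_t^3*t^3/2) = (3*B_t*t^2*(B_t^2 + t)/2) dt + (3*B_t^2*t^3/2) dB_t

Itô's formula for f(t, x): d f(t, B_t) = (f_t + (1/2) f_xx) dt + f_x dB_t. Compute partials of f(t, x) = t^3*x^3/2:
  f_t(t,x)  = 3*t^2*x^3/2
  f_x(t,x)  = 3*t^3*x^2/2
  f_xx(t,x) = 3*t^3*x
Assemble drift = f_t + (1/2) f_xx = 3*t^2*x*(t + x^2)/2 and diffusion = f_x = 3*t^3*x^2/2. Substituting x = B_t:
  d(B_t^3*t^3/2) = (3*B_t*t^2*(B_t^2 + t)/2) dt + (3*B_t^2*t^3/2) dB_t.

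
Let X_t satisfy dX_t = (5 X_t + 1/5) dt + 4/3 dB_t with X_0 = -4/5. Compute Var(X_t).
Var(X_t) = 8*exp(10*t)/45 - 8/45

The variance V(t) = Var(X_t) satisfies V'(t) = 2 a V(t) + c^2 with V(0) = 0 (drift coefficient is linear in X, diffusion is constant). With a = 5, c = 4/3, the solution is
  V(t) = (c^2 / (2 a)) * (exp(2 a t) - 1)
       = ((4/3)^2 / (2*5)) * (exp(10 t) - 1)
       = 8*exp(10*t)/45 - 8/45.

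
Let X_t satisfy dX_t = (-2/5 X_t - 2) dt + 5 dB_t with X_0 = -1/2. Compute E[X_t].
E[X_t] = -5 + 9*exp(-2*t/5)/2

Taking expectations and using E[dB_t] = 0, the mean m(t) = E[X_t] satisfies the ODE m'(t) = a m(t) + b with m(0) = x_0. With a = -2/5, b = -2, x_0 = -1/2, the solution is
  m(t) = x_0 * exp(a t) + (b/a) * (exp(a t) - 1)
       = (-1/2) * exp((-2/5) t) + ((-2)/(-2/5)) * (exp((-2/5) t) - 1)
       = -5 + 9*exp(-2*t/5)/2.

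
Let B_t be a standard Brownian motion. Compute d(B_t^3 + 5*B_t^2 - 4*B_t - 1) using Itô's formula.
d(B_t^3 + 5*B_t^2 - 4*B_t - 1) = (3*B_t + 5) dt + (3*B_t^2 + 10*B_t - 4) dB_t

Itô's formula for f(B_t) gives d f(B_t) = f'(B_t) dB_t + (1/2) f''(B_t) dt. Compute derivatives of f(x) = x^3 + 5*x^2 - 4*x - 1:
  f'(x)  = 3*x^2 + 10*x - 4
  f''(x) = 6*x + 10
Substitute x = B_t and multiply the f'' term by 1/2:
  drift     = (1/2) * (6*x + 10) evaluated at B_t = 3*B_t + 5
  diffusion = (3*x^2 + 10*x - 4) evaluated at B_t = 3*B_t^2 + 10*B_t - 4
Therefore d(B_t^3 + 5*B_t^2 - 4*B_t - 1) = (3*B_t + 5) dt + (3*B_t^2 + 10*B_t - 4) dB_t.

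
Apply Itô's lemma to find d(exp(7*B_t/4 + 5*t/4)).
d(exp(7*B_t/4 + 5*t/4)) = (89*exp(7*B_t/4 + 5*t/4)/32) dt + (7*exp(7*B_t/4 + 5*t/4)/4) dB_t

Itô's formula for f(t, x): d f(t, B_t) = (f_t + (1/2) f_xx) dt + f_x dB_t. Compute partials of f(t, x) = exp(5*t/4 + 7*x/4):
  f_t(t,x)  = 5*exp(5*t/4 + 7*x/4)/4
  f_x(t,x)  = 7*exp(5*t/4 + 7*x/4)/4
  f_xx(t,x) = 49*exp(5*t/4 + 7*x/4)/16
Assemble drift = f_t + (1/2) f_xx = 89*exp(5*t/4 + 7*x/4)/32 and diffusion = f_x = 7*exp(5*t/4 + 7*x/4)/4. Substituting x = B_t:
  d(exp(7*B_t/4 + 5*t/4)) = (89*exp(7*B_t/4 + 5*t/4)/32) dt + (7*exp(7*B_t/4 + 5*t/4)/4) dB_t.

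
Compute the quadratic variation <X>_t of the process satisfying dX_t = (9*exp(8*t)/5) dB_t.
<X>_t = 81*exp(16*t)/400 - 81/400

For an Itô process dX_t = a(t) dt + b(t) dB_t, the quadratic variation is <X>_t = int_0^t b(s)^2 ds (the drift term does not contribute). Here b(s) = 9*exp(8*s)/5, so
  b(s)^2 = 81*exp(16*s)/25.
Integrating from 0 to t:
  <X>_t = int_0^t (81*exp(16*s)/25) ds = 81*exp(16*t)/400 - 81/400.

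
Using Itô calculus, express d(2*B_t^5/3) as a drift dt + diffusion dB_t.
d(2*B_t^5/3) = (20*B_t^3/3) dt + (10*B_t^4/3) dB_t

Itô's formula for f(B_t) gives d f(B_t) = f'(B_t) dB_t + (1/2) f''(B_t) dt. Compute derivatives of f(x) = 2*x^5/3:
  f'(x)  = 10*x^4/3
  f''(x) = 40*x^3/3
Substitute x = B_t and multiply the f'' term by 1/2:
  drift     = (1/2) * (40*x^3/3) evaluated at B_t = 20*B_t^3/3
  diffusion = (10*x^4/3) evaluated at B_t = 10*B_t^4/3
Therefore d(2*B_t^5/3) = (20*B_t^3/3) dt + (10*B_t^4/3) dB_t.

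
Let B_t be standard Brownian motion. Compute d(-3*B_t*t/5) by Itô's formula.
d(-3*B_t*t/5) = (-3*B_t/5) dt + (-3*t/5) dB_t

Itô's formula for f(t, x): d f(t, B_t) = (f_t + (1/2) f_xx) dt + f_x dB_t. Compute partials of f(t, x) = -3*t*x/5:
  f_t(t,x)  = -3*x/5
  f_x(t,x)  = -3*t/5
  f_xx(t,x) = 0
Assemble drift = f_t + (1/2) f_xx = -3*x/5 and diffusion = f_x = -3*t/5. Substituting x = B_t:
  d(-3*B_t*t/5) = (-3*B_t/5) dt + (-3*t/5) dB_t.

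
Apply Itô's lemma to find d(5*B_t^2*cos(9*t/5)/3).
d(5*B_t^2*cos(9*t/5)/3) = (-3*B_t^2*sin(9*t/5) + 5*cos(9*t/5)/3) dt + (10*B_t*cos(9*t/5)/3) dB_t

Itô's formula for f(t, x): d f(t, B_t) = (f_t + (1/2) f_xx) dt + f_x dB_t. Compute partials of f(t, x) = 5*x^2*cos(9*t/5)/3:
  f_t(t,x)  = -3*x^2*sin(9*t/5)
  f_x(t,x)  = 10*x*cos(9*t/5)/3
  f_xx(t,x) = 10*cos(9*t/5)/3
Assemble drift = f_t + (1/2) f_xx = -3*x^2*sin(9*t/5) + 5*cos(9*t/5)/3 and diffusion = f_x = 10*x*cos(9*t/5)/3. Substituting x = B_t:
  d(5*B_t^2*cos(9*t/5)/3) = (-3*B_t^2*sin(9*t/5) + 5*cos(9*t/5)/3) dt + (10*B_t*cos(9*t/5)/3) dB_t.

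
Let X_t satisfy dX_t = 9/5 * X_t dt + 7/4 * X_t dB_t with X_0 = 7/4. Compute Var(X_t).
Var(X_t) = 49*(exp(49*t/16) - 1)*exp(18*t/5)/16

For GBM dX = mu X dt + sigma X dB with X_0 = x_0, apply Itô to Y = log X: dY = (mu - sigma^2/2) dt + sigma dB, so Y_t = log(x_0) + (mu - sigma^2/2) t + sigma B_t and hence X_t = x_0 * exp((mu - sigma^2/2) t + sigma B_t).
With mu = 9/5, sigma = 7/4, x_0 = 7/4, this gives:
  X_t = 7/4 * exp((43/160) * t + (7/4) * B_t).
Since sigma*B_t ~ Normal(0, sigma^2 t), E[exp(sigma*B_t)] = exp(sigma^2 t / 2); so E[X_t] = x_0 * exp((mu - sigma^2/2) t) * exp(sigma^2 t / 2) = x_0 * exp(mu t) = 7*exp(9*t/5)/4.
Var(X_t) = E[X_t^2] - (E[X_t])^2 = x_0^2 * exp(2 mu t) * (exp(sigma^2 t) - 1) = 49*(exp(49*t/16) - 1)*exp(18*t/5)/16.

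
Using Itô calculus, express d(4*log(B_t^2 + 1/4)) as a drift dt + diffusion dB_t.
d(4*log(B_t^2 + 1/4)) = (16*(1 - 4*B_t^2)/(4*B_t^2 + 1)^2) dt + (32*B_t/(4*B_t^2 + 1)) dB_t

Itô's formula for f(B_t) gives d f(B_t) = f'(B_t) dB_t + (1/2) f''(B_t) dt. Compute derivatives of f(x) = 4*log(x^2 + 1/4):
  f'(x)  = 32*x/(4*x^2 + 1)
  f''(x) = 32*(1 - 4*x^2)/(4*x^2 + 1)^2
Substitute x = B_t and multiply the f'' term by 1/2:
  drift     = (1/2) * (32*(1 - 4*x^2)/(4*x^2 + 1)^2) evaluated at B_t = 16*(1 - 4*B_t^2)/(4*B_t^2 + 1)^2
  diffusion = (32*x/(4*x^2 + 1)) evaluated at B_t = 32*B_t/(4*B_t^2 + 1)
Therefore d(4*log(B_t^2 + 1/4)) = (16*(1 - 4*B_t^2)/(4*B_t^2 + 1)^2) dt + (32*B_t/(4*B_t^2 + 1)) dB_t.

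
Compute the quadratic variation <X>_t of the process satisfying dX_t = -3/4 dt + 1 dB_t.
<X>_t = t

For an Itô process dX_t = a(t) dt + b(t) dB_t, the quadratic variation is <X>_t = int_0^t b(s)^2 ds (the drift term does not contribute). Here b(s) = 1, so
  b(s)^2 = 1.
Integrating from 0 to t:
  <X>_t = int_0^t (1) ds = t.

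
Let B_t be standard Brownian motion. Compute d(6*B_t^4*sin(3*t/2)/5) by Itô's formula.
d(6*B_t^4*sin(3*t/2)/5) = (9*B_t^2*(B_t^2*cos(3*t/2) + 4*sin(3*t/2))/5) dt + (24*B_t^3*sin(3*t/2)/5) dB_t

Itô's formula for f(t, x): d f(t, B_t) = (f_t + (1/2) f_xx) dt + f_x dB_t. Compute partials of f(t, x) = 6*x^4*sin(3*t/2)/5:
  f_t(t,x)  = 9*x^4*cos(3*t/2)/5
  f_x(t,x)  = 24*x^3*sin(3*t/2)/5
  f_xx(t,x) = 72*x^2*sin(3*t/2)/5
Assemble drift = f_t + (1/2) f_xx = 9*x^2*(x^2*cos(3*t/2) + 4*sin(3*t/2))/5 and diffusion = f_x = 24*x^3*sin(3*t/2)/5. Substituting x = B_t:
  d(6*B_t^4*sin(3*t/2)/5) = (9*B_t^2*(B_t^2*cos(3*t/2) + 4*sin(3*t/2))/5) dt + (24*B_t^3*sin(3*t/2)/5) dB_t.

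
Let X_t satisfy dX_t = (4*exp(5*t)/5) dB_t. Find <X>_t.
<X>_t = 8*exp(10*t)/125 - 8/125

For an Itô process dX_t = a(t) dt + b(t) dB_t, the quadratic variation is <X>_t = int_0^t b(s)^2 ds (the drift term does not contribute). Here b(s) = 4*exp(5*s)/5, so
  b(s)^2 = 16*exp(10*s)/25.
Integrating from 0 to t:
  <X>_t = int_0^t (16*exp(10*s)/25) ds = 8*exp(10*t)/125 - 8/125.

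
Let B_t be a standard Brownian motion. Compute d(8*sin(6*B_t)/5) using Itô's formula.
d(8*sin(6*B_t)/5) = (-144*sin(6*B_t)/5) dt + (48*cos(6*B_t)/5) dB_t

Itô's formula for f(B_t) gives d f(B_t) = f'(B_t) dB_t + (1/2) f''(B_t) dt. Compute derivatives of f(x) = 8*sin(6*x)/5:
  f'(x)  = 48*cos(6*x)/5
  f''(x) = -288*sin(6*x)/5
Substitute x = B_t and multiply the f'' term by 1/2:
  drift     = (1/2) * (-288*sin(6*x)/5) evaluated at B_t = -144*sin(6*B_t)/5
  diffusion = (48*cos(6*x)/5) evaluated at B_t = 48*cos(6*B_t)/5
Therefore d(8*sin(6*B_t)/5) = (-144*sin(6*B_t)/5) dt + (48*cos(6*B_t)/5) dB_t.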